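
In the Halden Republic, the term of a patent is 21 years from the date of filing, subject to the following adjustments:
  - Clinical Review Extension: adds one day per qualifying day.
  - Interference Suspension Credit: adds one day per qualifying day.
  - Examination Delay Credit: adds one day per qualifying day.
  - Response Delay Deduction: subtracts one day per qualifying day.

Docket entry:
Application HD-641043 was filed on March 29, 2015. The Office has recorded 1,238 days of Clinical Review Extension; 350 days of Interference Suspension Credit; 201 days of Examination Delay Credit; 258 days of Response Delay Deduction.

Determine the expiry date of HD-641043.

Base term: filing date + 21 years → 29 March 2036.
Clinical Review Extension: +1238 days → 19 August 2039.
Interference Suspension Credit: +350 days → 3 August 2040.
Examination Delay Credit: +201 days → 20 February 2041.
Response Delay Deduction: −258 days → 7 June 2040.

June 7, 2040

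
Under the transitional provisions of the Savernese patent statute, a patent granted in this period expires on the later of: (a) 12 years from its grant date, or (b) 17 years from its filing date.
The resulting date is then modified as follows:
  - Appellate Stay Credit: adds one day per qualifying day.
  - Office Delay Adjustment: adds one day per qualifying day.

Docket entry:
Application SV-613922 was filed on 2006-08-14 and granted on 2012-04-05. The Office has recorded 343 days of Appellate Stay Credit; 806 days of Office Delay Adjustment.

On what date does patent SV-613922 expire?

2027-05-29

(a) grant + 12 years → 5 April 2024.
(b) filing + 17 years → 14 August 2023.
Later of the two: 5 April 2024.
Appellate Stay Credit: +343 days → 14 March 2025.
Office Delay Adjustment: +806 days → 29 May 2027.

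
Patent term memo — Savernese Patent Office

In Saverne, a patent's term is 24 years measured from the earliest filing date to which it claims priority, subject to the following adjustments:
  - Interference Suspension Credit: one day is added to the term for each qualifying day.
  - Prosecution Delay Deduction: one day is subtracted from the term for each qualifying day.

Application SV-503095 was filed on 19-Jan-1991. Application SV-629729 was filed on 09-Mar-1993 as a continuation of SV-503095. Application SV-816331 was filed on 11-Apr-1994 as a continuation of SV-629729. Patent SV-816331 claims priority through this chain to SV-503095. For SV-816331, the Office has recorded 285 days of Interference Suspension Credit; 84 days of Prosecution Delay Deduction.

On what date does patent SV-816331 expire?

August 8, 2015

Earliest priority filing: 19 January 1991.
Base term: 19 January 1991 + 24 years → 19 January 2015.
Interference Suspension Credit: +285 days → 31 October 2015.
Prosecution Delay Deduction: −84 days → 8 August 2015.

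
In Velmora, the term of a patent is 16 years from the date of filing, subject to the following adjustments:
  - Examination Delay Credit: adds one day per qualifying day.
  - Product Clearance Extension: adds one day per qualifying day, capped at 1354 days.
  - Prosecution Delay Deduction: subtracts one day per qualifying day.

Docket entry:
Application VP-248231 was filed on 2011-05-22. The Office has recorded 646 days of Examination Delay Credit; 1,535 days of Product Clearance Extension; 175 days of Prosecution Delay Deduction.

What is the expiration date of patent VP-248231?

May 20, 2032

Base term: filing date + 16 years → 22 May 2027.
Examination Delay Credit: +646 days → 26 February 2029.
Product Clearance Extension: 1535 days claimed exceeds the 1354-day cap, so +1354 days → 11 November 2032.
Prosecution Delay Deduction: −175 days → 20 May 2032.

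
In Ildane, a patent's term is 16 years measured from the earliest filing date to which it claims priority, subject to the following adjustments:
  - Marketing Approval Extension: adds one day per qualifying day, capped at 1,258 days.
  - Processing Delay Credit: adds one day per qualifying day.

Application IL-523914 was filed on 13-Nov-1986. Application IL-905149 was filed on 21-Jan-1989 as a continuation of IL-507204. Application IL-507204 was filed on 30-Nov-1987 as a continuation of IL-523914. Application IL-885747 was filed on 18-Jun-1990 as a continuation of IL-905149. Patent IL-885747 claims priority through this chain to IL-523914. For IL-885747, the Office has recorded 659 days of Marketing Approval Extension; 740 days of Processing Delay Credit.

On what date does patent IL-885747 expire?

2006-09-12

Earliest priority filing: 13 November 1986.
Base term: 13 November 1986 + 16 years → 13 November 2002.
Marketing Approval Extension: 659 days (within the 1258-day cap) → +659 days → 2 September 2004.
Processing Delay Credit: +740 days → 12 September 2006.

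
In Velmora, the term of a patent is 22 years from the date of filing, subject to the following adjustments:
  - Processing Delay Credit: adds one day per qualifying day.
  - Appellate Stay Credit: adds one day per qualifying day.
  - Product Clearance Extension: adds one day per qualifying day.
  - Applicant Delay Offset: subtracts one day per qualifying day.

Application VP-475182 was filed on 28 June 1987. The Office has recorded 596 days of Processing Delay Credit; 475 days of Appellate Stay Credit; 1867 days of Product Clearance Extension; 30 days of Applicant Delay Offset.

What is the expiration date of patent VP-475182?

2017-06-14

Base term: filing date + 22 years → 28 June 2009.
Processing Delay Credit: +596 days → 14 February 2011.
Appellate Stay Credit: +475 days → 3 June 2012.
Product Clearance Extension: +1867 days → 14 July 2017.
Applicant Delay Offset: −30 days → 14 June 2017.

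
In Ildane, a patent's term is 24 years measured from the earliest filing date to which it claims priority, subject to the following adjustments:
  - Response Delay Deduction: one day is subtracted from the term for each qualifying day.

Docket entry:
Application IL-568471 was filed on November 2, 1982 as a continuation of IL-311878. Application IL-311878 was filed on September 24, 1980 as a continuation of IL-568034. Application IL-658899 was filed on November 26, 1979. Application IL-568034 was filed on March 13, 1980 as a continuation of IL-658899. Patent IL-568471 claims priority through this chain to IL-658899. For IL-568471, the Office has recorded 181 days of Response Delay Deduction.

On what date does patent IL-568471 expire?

2003-05-29

Earliest priority filing: 26 November 1979.
Base term: 26 November 1979 + 24 years → 26 November 2003.
Response Delay Deduction: −181 days → 29 May 2003.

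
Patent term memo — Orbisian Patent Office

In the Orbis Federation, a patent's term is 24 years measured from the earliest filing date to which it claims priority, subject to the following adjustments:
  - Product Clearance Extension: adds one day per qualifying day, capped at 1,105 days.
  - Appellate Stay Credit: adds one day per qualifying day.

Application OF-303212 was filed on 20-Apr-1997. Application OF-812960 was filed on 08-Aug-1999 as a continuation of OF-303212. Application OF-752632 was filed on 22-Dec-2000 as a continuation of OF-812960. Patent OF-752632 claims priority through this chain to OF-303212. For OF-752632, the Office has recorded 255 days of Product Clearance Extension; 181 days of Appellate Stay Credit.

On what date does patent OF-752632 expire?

Earliest priority filing: 20 April 1997.
Base term: 20 April 1997 + 24 years → 20 April 2021.
Product Clearance Extension: 255 days (within the 1105-day cap) → +255 days → 31 December 2021.
Appellate Stay Credit: +181 days → 30 June 2022.

June 30, 2022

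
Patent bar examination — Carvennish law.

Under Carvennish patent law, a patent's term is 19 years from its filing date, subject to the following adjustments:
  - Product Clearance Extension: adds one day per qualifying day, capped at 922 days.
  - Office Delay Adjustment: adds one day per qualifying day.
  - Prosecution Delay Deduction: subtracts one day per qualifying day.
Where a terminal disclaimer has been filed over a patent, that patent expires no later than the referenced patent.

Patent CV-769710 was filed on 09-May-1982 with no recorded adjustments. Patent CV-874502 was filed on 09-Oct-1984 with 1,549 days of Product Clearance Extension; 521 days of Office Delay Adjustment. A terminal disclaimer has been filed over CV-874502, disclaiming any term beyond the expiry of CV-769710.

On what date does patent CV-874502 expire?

Natural term of CV-874502:
  Base: filing + 19 years → 9 October 2003.
  Product Clearance Extension: 1549 days claimed exceeds the 922-day cap, so +922 days → 18 April 2006.
  Office Delay Adjustment: +521 days → 21 September 2007.
Expiry of referenced patent CV-769710:
  Base: filing + 19 years → 9 May 2001.
Terminal disclaimer: CV-874502 expires on the earlier of 21 September 2007 and 9 May 2001.

May 9, 2001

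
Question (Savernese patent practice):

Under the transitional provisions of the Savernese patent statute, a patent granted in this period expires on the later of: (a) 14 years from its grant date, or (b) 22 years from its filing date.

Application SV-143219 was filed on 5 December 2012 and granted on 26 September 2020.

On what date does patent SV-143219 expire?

(a) grant + 14 years → 26 September 2034.
(b) filing + 22 years → 5 December 2034.
Later of the two: 5 December 2034.

2034-12-05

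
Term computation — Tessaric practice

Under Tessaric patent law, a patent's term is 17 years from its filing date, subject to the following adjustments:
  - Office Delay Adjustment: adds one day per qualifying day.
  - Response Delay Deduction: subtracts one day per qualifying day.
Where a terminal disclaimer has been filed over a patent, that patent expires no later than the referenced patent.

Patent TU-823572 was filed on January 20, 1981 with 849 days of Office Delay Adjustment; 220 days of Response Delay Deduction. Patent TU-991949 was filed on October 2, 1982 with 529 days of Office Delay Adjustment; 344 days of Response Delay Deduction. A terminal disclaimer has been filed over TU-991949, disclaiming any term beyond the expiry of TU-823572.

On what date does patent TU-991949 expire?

Natural term of TU-991949:
  Base: filing + 17 years → 2 October 1999.
  Office Delay Adjustment: +529 days → 14 March 2001.
  Response Delay Deduction: −344 days → 4 April 2000.
Expiry of referenced patent TU-823572:
  Base: filing + 17 years → 20 January 1998.
  Office Delay Adjustment: +849 days → 18 May 2000.
  Response Delay Deduction: −220 days → 11 October 1999.
Terminal disclaimer: TU-991949 expires on the earlier of 4 April 2000 and 11 October 1999.

1999-10-11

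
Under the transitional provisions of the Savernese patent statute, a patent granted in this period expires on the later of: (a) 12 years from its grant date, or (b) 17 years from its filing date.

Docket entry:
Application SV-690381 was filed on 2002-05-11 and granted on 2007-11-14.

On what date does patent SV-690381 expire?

2019-11-14

(a) grant + 12 years → 14 November 2019.
(b) filing + 17 years → 11 May 2019.
Later of the two: 14 November 2019.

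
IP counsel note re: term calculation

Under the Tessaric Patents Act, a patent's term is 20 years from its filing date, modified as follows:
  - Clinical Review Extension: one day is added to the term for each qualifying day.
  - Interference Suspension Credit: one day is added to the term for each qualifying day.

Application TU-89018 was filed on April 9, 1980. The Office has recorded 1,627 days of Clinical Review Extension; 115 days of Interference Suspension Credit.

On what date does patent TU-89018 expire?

Base term: filing date + 20 years → 9 April 2000.
Clinical Review Extension: +1627 days → 22 September 2004.
Interference Suspension Credit: +115 days → 15 January 2005.

2005-01-15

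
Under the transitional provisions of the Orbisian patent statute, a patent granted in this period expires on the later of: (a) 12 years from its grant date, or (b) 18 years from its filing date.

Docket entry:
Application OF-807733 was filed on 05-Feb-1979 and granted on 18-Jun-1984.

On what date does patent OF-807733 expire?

(a) grant + 12 years → 18 June 1996.
(b) filing + 18 years → 5 February 1997.
Later of the two: 5 February 1997.

February 5, 1997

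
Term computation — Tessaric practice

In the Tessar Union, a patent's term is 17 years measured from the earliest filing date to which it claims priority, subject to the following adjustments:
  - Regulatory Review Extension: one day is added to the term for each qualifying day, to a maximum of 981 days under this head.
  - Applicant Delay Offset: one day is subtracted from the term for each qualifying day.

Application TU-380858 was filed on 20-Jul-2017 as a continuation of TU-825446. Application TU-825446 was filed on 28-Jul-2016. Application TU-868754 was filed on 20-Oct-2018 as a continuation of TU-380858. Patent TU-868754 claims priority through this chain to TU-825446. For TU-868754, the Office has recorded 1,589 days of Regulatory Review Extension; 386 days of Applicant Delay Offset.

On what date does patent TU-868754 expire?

Earliest priority filing: 28 July 2016.
Base term: 28 July 2016 + 17 years → 28 July 2033.
Regulatory Review Extension: 1589 days claimed exceeds the 981-day cap, so +981 days → 4 April 2036.
Applicant Delay Offset: −386 days → 15 March 2035.

March 15, 2035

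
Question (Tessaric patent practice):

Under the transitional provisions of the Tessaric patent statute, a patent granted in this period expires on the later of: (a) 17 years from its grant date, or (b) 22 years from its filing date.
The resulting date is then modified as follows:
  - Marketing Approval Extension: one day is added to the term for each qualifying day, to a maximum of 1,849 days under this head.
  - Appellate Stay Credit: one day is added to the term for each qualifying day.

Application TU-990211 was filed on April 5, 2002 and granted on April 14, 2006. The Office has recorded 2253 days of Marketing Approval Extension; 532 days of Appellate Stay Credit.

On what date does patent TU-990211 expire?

(a) grant + 17 years → 14 April 2023.
(b) filing + 22 years → 5 April 2024.
Later of the two: 5 April 2024.
Marketing Approval Extension: 2253 days claimed exceeds the 1849-day cap, so +1849 days → 28 April 2029.
Appellate Stay Credit: +532 days → 12 October 2030.

2030-10-12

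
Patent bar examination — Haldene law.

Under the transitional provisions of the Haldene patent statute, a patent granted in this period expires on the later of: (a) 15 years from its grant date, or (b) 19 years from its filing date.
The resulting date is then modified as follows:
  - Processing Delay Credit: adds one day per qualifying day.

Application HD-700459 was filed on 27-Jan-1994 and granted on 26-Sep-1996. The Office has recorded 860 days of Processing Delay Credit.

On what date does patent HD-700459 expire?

(a) grant + 15 years → 26 September 2011.
(b) filing + 19 years → 27 January 2013.
Later of the two: 27 January 2013.
Processing Delay Credit: +860 days → 6 June 2015.

June 6, 2015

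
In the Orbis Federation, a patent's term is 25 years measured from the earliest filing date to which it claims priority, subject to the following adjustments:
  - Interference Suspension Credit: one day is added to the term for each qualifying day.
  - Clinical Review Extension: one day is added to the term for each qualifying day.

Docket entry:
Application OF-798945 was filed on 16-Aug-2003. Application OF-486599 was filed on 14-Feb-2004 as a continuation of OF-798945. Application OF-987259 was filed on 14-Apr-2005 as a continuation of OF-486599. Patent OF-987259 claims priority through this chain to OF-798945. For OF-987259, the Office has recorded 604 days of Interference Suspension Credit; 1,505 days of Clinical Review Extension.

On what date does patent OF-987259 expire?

Earliest priority filing: 16 August 2003.
Base term: 16 August 2003 + 25 years → 16 August 2028.
Interference Suspension Credit: +604 days → 12 April 2030.
Clinical Review Extension: +1505 days → 26 May 2034.

May 26, 2034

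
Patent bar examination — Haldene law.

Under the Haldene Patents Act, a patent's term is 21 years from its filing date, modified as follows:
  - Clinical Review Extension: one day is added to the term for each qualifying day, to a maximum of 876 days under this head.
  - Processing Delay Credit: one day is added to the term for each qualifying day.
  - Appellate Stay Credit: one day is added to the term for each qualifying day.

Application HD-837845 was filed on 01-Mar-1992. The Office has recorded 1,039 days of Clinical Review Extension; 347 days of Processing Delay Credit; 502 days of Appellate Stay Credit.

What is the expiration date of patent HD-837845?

2017-11-20

Base term: filing date + 21 years → 1 March 2013.
Clinical Review Extension: 1039 days claimed exceeds the 876-day cap, so +876 days → 25 July 2015.
Processing Delay Credit: +347 days → 6 July 2016.
Appellate Stay Credit: +502 days → 20 November 2017.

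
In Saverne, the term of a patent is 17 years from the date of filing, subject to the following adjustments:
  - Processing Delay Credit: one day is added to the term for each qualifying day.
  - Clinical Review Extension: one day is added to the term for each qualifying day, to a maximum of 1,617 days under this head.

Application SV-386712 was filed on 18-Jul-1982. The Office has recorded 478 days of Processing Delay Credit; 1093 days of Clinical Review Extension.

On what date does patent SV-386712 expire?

Base term: filing date + 17 years → 18 July 1999.
Processing Delay Credit: +478 days → 7 November 2000.
Clinical Review Extension: 1093 days (within the 1617-day cap) → +1093 days → 5 November 2003.

November 5, 2003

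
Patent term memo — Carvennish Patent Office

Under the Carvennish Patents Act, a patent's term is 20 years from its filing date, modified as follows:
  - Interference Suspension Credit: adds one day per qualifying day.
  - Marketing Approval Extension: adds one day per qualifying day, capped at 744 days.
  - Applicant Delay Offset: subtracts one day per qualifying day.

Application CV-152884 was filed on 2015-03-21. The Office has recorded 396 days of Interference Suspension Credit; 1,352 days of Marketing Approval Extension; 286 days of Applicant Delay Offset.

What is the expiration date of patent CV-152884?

Base term: filing date + 20 years → 21 March 2035.
Interference Suspension Credit: +396 days → 20 April 2036.
Marketing Approval Extension: 1352 days claimed exceeds the 744-day cap, so +744 days → 4 May 2038.
Applicant Delay Offset: −286 days → 22 July 2037.

2037-07-22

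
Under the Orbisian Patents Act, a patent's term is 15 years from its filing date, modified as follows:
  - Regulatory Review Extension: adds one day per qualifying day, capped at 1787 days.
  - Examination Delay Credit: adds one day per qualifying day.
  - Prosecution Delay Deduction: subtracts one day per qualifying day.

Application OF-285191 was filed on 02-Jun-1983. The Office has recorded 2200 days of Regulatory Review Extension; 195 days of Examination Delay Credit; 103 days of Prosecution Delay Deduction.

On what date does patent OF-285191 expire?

Base term: filing date + 15 years → 2 June 1998.
Regulatory Review Extension: 2200 days claimed exceeds the 1787-day cap, so +1787 days → 24 April 2003.
Examination Delay Credit: +195 days → 5 November 2003.
Prosecution Delay Deduction: −103 days → 25 July 2003.

July 25, 2003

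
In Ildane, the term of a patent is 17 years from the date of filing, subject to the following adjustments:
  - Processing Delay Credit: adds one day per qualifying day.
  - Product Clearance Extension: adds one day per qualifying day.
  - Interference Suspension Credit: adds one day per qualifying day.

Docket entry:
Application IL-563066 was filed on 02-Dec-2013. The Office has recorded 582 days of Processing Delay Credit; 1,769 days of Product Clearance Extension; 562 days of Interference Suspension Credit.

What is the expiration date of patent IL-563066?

Base term: filing date + 17 years → 2 December 2030.
Processing Delay Credit: +582 days → 6 July 2032.
Product Clearance Extension: +1769 days → 10 May 2037.
Interference Suspension Credit: +562 days → 23 November 2038.

2038-11-23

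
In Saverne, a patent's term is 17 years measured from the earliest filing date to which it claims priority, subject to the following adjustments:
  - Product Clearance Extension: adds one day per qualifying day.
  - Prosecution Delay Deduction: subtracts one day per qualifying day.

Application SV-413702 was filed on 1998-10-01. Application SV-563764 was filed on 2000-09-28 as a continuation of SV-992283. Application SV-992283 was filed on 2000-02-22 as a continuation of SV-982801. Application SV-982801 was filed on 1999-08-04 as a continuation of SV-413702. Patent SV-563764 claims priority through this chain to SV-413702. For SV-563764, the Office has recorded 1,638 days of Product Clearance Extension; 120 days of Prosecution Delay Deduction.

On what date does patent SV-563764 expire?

2019-11-27

Earliest priority filing: 1 October 1998.
Base term: 1 October 1998 + 17 years → 1 October 2015.
Product Clearance Extension: +1638 days → 26 March 2020.
Prosecution Delay Deduction: −120 days → 27 November 2019.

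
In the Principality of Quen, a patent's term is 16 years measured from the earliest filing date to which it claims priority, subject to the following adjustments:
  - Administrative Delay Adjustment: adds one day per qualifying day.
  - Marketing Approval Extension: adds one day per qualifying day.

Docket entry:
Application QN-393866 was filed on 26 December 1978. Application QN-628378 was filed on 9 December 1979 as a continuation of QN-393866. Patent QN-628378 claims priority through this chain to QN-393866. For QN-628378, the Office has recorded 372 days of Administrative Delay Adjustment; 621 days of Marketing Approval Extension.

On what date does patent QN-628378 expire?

September 14, 1997

Earliest priority filing: 26 December 1978.
Base term: 26 December 1978 + 16 years → 26 December 1994.
Administrative Delay Adjustment: +372 days → 2 January 1996.
Marketing Approval Extension: +621 days → 14 September 1997.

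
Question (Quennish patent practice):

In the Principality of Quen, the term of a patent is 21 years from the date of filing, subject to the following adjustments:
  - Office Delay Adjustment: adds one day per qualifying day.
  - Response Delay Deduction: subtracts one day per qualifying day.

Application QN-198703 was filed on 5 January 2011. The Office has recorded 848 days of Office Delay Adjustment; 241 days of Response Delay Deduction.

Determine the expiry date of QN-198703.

Base term: filing date + 21 years → 5 January 2032.
Office Delay Adjustment: +848 days → 2 May 2034.
Response Delay Deduction: −241 days → 3 September 2033.

September 3, 2033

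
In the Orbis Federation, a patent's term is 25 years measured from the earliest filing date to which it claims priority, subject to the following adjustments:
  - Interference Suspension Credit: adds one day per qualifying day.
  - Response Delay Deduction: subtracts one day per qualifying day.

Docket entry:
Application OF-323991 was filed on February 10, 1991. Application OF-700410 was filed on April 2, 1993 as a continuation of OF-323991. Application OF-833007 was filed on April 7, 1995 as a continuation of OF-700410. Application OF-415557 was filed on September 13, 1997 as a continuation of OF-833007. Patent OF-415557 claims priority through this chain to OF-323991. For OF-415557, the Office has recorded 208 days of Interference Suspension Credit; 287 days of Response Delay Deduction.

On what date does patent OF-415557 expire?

2015-11-23

Earliest priority filing: 10 February 1991.
Base term: 10 February 1991 + 25 years → 10 February 2016.
Interference Suspension Credit: +208 days → 5 September 2016.
Response Delay Deduction: −287 days → 23 November 2015.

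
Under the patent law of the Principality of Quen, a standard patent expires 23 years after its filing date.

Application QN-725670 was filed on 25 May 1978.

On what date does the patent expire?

Filing date + 23 years → 25 May 2001.

2001-05-25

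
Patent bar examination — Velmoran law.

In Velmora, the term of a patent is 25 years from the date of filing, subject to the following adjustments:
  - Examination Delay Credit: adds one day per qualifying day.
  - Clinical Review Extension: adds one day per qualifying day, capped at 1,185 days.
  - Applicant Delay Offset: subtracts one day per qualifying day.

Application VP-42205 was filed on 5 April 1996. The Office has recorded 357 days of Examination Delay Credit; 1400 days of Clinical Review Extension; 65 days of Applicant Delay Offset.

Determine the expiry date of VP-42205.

Base term: filing date + 25 years → 5 April 2021.
Examination Delay Credit: +357 days → 28 March 2022.
Clinical Review Extension: 1400 days claimed exceeds the 1185-day cap, so +1185 days → 25 June 2025.
Applicant Delay Offset: −65 days → 21 April 2025.

2025-04-21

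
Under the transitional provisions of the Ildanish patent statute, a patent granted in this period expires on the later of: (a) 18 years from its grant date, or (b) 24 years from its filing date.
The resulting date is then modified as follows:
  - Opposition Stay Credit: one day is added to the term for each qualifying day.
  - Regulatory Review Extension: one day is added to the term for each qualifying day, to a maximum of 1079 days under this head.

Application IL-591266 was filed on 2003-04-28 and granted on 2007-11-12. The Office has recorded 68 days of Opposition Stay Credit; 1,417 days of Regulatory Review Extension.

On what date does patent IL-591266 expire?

(a) grant + 18 years → 12 November 2025.
(b) filing + 24 years → 28 April 2027.
Later of the two: 28 April 2027.
Opposition Stay Credit: +68 days → 5 July 2027.
Regulatory Review Extension: 1417 days claimed exceeds the 1079-day cap, so +1079 days → 18 June 2030.

2030-06-18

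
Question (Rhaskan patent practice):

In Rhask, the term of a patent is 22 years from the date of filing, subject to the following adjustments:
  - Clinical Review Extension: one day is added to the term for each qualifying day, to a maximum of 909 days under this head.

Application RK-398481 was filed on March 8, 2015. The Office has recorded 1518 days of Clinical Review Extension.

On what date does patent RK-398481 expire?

September 3, 2039

Base term: filing date + 22 years → 8 March 2037.
Clinical Review Extension: 1518 days claimed exceeds the 909-day cap, so +909 days → 3 September 2039.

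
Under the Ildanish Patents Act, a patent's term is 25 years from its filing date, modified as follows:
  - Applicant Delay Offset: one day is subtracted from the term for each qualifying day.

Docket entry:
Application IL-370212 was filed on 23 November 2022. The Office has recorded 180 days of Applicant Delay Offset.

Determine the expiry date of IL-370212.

Base term: filing date + 25 years → 23 November 2047.
Applicant Delay Offset: −180 days → 27 May 2047.

May 27, 2047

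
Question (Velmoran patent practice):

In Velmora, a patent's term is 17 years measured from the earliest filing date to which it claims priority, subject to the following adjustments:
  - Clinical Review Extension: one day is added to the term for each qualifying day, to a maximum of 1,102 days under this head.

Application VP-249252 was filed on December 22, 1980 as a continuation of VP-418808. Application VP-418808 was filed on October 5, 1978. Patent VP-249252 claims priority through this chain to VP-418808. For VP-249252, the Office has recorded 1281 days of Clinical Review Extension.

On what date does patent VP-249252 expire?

October 11, 1998

Earliest priority filing: 5 October 1978.
Base term: 5 October 1978 + 17 years → 5 October 1995.
Clinical Review Extension: 1281 days claimed exceeds the 1102-day cap, so +1102 days → 11 October 1998.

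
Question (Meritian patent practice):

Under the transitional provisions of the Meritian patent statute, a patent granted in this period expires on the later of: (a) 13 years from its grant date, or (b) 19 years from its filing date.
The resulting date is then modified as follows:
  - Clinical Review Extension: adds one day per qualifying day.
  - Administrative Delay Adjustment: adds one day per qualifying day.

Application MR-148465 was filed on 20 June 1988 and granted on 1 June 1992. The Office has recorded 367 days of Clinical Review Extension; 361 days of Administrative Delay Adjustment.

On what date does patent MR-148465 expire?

June 17, 2009

(a) grant + 13 years → 1 June 2005.
(b) filing + 19 years → 20 June 2007.
Later of the two: 20 June 2007.
Clinical Review Extension: +367 days → 21 June 2008.
Administrative Delay Adjustment: +361 days → 17 June 2009.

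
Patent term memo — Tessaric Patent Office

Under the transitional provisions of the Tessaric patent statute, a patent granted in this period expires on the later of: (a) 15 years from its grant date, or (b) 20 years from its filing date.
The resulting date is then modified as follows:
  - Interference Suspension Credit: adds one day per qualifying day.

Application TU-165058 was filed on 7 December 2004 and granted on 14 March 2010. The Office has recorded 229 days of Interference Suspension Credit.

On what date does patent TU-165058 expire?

October 29, 2025

(a) grant + 15 years → 14 March 2025.
(b) filing + 20 years → 7 December 2024.
Later of the two: 14 March 2025.
Interference Suspension Credit: +229 days → 29 October 2025.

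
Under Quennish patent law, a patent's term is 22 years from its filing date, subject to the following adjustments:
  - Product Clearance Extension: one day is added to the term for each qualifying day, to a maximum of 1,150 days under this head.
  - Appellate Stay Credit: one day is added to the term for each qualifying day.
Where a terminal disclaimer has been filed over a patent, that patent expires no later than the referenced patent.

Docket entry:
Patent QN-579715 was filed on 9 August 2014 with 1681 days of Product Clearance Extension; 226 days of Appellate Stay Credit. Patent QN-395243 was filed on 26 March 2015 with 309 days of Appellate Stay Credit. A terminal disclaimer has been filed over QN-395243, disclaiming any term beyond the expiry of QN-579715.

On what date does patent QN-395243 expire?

January 29, 2038

Natural term of QN-395243:
  Base: filing + 22 years → 26 March 2037.
  Appellate Stay Credit: +309 days → 29 January 2038.
Expiry of referenced patent QN-579715:
  Base: filing + 22 years → 9 August 2036.
  Product Clearance Extension: 1681 days claimed exceeds the 1150-day cap, so +1150 days → 3 October 2039.
  Appellate Stay Credit: +226 days → 16 May 2040.
Terminal disclaimer: QN-395243 expires on the earlier of 29 January 2038 and 16 May 2040.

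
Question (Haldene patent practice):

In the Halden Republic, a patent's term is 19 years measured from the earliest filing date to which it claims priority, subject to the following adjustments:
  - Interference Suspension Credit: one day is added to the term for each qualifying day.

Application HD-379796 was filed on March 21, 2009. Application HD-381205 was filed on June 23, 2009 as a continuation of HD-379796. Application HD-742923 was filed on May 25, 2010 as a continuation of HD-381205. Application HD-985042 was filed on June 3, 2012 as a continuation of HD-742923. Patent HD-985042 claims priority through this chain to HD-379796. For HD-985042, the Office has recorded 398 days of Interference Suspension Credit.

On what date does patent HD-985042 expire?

2029-04-23

Earliest priority filing: 21 March 2009.
Base term: 21 March 2009 + 19 years → 21 March 2028.
Interference Suspension Credit: +398 days → 23 April 2029.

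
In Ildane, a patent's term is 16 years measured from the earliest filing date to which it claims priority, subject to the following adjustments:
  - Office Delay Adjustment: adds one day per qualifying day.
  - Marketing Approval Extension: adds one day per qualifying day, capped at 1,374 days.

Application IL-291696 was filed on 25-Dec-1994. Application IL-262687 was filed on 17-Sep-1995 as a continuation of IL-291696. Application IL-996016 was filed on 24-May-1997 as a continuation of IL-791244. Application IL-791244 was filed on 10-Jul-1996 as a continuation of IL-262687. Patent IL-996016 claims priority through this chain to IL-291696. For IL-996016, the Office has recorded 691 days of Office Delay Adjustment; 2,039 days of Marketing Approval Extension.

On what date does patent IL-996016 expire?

Earliest priority filing: 25 December 1994.
Base term: 25 December 1994 + 16 years → 25 December 2010.
Office Delay Adjustment: +691 days → 15 November 2012.
Marketing Approval Extension: 2039 days claimed exceeds the 1374-day cap, so +1374 days → 20 August 2016.

2016-08-20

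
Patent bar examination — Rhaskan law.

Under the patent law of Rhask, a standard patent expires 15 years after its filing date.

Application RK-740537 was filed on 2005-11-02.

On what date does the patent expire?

Filing date + 15 years → 2 November 2020.

November 2, 2020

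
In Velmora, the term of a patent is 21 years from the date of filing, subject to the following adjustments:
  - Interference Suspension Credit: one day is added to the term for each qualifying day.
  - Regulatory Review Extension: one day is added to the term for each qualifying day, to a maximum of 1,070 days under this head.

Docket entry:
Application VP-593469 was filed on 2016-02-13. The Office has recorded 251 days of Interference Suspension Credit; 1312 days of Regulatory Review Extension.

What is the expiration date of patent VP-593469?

Base term: filing date + 21 years → 13 February 2037.
Interference Suspension Credit: +251 days → 22 October 2037.
Regulatory Review Extension: 1312 days claimed exceeds the 1070-day cap, so +1070 days → 26 September 2040.

2040-09-26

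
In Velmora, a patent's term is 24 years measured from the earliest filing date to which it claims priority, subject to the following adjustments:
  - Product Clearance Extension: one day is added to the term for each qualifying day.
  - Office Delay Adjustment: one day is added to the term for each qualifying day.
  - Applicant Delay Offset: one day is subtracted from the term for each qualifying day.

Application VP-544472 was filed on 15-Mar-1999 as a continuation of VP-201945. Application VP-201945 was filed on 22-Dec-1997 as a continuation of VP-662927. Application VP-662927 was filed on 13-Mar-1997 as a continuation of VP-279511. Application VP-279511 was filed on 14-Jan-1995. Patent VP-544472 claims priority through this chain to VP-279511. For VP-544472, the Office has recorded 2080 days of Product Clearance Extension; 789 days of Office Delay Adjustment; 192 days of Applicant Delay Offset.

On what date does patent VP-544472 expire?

2026-05-14

Earliest priority filing: 14 January 1995.
Base term: 14 January 1995 + 24 years → 14 January 2019.
Product Clearance Extension: +2080 days → 24 September 2024.
Office Delay Adjustment: +789 days → 22 November 2026.
Applicant Delay Offset: −192 days → 14 May 2026.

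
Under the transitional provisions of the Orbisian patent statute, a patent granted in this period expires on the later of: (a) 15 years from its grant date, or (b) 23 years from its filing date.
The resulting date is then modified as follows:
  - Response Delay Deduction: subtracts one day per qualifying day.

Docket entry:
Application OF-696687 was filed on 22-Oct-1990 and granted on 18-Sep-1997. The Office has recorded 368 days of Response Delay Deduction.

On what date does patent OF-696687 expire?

2012-10-19

(a) grant + 15 years → 18 September 2012.
(b) filing + 23 years → 22 October 2013.
Later of the two: 22 October 2013.
Response Delay Deduction: −368 days → 19 October 2012.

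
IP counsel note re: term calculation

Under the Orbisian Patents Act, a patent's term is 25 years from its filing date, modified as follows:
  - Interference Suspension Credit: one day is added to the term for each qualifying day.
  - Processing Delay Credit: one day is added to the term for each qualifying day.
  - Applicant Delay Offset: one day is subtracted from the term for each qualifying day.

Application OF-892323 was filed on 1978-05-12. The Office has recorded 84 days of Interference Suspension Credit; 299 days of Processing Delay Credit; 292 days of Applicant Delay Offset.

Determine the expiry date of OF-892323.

August 11, 2003

Base term: filing date + 25 years → 12 May 2003.
Interference Suspension Credit: +84 days → 4 August 2003.
Processing Delay Credit: +299 days → 29 May 2004.
Applicant Delay Offset: −292 days → 11 August 2003.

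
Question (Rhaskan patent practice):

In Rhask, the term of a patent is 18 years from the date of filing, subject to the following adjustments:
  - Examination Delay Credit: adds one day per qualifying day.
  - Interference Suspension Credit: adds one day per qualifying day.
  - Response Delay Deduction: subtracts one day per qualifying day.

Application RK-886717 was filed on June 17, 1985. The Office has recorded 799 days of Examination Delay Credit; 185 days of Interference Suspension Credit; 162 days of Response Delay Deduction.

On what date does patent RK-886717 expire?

2005-09-16

Base term: filing date + 18 years → 17 June 2003.
Examination Delay Credit: +799 days → 24 August 2005.
Interference Suspension Credit: +185 days → 25 February 2006.
Response Delay Deduction: −162 days → 16 September 2005.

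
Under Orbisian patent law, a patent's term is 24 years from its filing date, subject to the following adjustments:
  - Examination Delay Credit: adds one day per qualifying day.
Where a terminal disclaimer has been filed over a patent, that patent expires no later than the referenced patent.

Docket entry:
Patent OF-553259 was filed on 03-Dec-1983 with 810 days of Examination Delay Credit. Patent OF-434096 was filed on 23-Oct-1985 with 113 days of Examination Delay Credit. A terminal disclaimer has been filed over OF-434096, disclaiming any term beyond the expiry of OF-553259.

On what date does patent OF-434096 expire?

2010-02-13

Natural term of OF-434096:
  Base: filing + 24 years → 23 October 2009.
  Examination Delay Credit: +113 days → 13 February 2010.
Expiry of referenced patent OF-553259:
  Base: filing + 24 years → 3 December 2007.
  Examination Delay Credit: +810 days → 20 February 2010.
Terminal disclaimer: OF-434096 expires on the earlier of 13 February 2010 and 20 February 2010.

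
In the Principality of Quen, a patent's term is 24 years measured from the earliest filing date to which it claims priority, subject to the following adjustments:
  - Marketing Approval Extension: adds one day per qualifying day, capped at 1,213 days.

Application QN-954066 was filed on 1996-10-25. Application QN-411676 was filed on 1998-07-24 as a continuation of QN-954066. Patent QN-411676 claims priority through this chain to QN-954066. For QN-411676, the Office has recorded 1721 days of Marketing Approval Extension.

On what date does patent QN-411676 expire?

February 20, 2024

Earliest priority filing: 25 October 1996.
Base term: 25 October 1996 + 24 years → 25 October 2020.
Marketing Approval Extension: 1721 days claimed exceeds the 1213-day cap, so +1213 days → 20 February 2024.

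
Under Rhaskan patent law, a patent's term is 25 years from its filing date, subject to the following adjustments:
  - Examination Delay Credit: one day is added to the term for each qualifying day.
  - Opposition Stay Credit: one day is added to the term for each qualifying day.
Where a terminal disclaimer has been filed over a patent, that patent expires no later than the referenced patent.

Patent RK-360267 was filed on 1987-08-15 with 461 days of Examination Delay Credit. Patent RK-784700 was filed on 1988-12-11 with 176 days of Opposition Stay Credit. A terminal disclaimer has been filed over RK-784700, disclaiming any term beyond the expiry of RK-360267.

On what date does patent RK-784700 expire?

Natural term of RK-784700:
  Base: filing + 25 years → 11 December 2013.
  Opposition Stay Credit: +176 days → 5 June 2014.
Expiry of referenced patent RK-360267:
  Base: filing + 25 years → 15 August 2012.
  Examination Delay Credit: +461 days → 19 November 2013.
Terminal disclaimer: RK-784700 expires on the earlier of 5 June 2014 and 19 November 2013.

November 19, 2013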